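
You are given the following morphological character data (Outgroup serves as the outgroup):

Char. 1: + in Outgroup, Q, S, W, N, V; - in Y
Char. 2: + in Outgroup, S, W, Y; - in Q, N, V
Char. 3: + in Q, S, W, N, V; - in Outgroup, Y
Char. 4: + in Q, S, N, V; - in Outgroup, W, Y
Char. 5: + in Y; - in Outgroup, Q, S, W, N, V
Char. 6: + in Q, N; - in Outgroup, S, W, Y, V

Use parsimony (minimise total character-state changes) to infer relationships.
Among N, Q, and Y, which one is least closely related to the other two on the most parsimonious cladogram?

Character polarity is set by the outgroup: the derived state is whichever differs from the outgroup's state, so for Char. 1, Char. 2 the derived state is '-', and for the remaining characters it is '+'.
Char. 1: derived state '-' in Y only — an autapomorphy, so it tells us nothing about relationships among taxa.
Only N, Q, and V show the derived state '-' for Char. 2, supporting them as a clade.
Char. 3 (derived state '+') is shared by N, Q, S, V, and W — a synapomorphy uniting that clade.
Char. 4 (derived state '+') is shared by N, Q, S, and V — a synapomorphy uniting that clade.
Char. 5 (derived state '+') is unique to Y (autapomorphy; uninformative for grouping).
Char. 6: derived state '+' in N and Q only — synapomorphy for {N, Q}.
Most parsimonious ingroup topology: (((((Q,N),V),S),W),Y).
Q and N share a more recent common ancestor with each other than either does with Y, so Y is the least closely related of the three.

Y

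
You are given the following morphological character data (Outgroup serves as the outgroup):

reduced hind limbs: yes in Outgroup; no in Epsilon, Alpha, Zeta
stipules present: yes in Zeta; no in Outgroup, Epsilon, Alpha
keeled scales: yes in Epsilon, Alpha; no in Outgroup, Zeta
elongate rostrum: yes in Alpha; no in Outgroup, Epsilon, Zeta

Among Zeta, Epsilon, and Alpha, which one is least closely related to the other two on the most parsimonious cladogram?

Zeta

Character polarity is set by the outgroup: the derived state is whichever differs from the outgroup's state, so for reduced hind limbs the derived state is 'no', and for the remaining characters it is 'yes'.
All ingroup taxa share the derived state 'no' for reduced hind limbs; it defines the ingroup but does not resolve relationships within it.
stipules present: derived state 'yes' in Zeta only — an autapomorphy, so it tells us nothing about relationships among taxa.
keeled scales: derived state 'yes' in Alpha and Epsilon only — synapomorphy for {Alpha, Epsilon}.
elongate rostrum: derived state 'yes' in Alpha only — an autapomorphy, so it tells us nothing about relationships among taxa.
Most parsimonious ingroup topology: ((Epsilon,Alpha),Zeta).
Alpha and Epsilon share a more recent common ancestor with each other than either does with Zeta, so Zeta is the least closely related of the three.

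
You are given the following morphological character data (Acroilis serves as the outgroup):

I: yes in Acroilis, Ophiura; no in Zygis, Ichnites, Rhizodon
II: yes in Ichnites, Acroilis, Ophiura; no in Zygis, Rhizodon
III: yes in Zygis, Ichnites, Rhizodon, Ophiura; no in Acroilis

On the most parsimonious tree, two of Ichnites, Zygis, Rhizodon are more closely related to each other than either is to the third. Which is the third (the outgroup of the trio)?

Ichnites

Character polarity is set by the outgroup: the derived state is whichever differs from the outgroup's state, so for I, II the derived state is 'no', and for the remaining characters it is 'yes'.
I (derived state 'no') is shared by Ichnites, Rhizodon, and Zygis — a synapomorphy uniting that clade.
II: derived state 'no' in Rhizodon and Zygis only — synapomorphy for {Rhizodon, Zygis}.
III (derived state 'yes') is shared by all ingroup taxa — unites the whole ingroup.
Most parsimonious ingroup topology: (Ophiura,((Rhizodon,Zygis),Ichnites)).
Rhizodon and Zygis share a more recent common ancestor with each other than either does with Ichnites, so Ichnites is the least closely related of the three.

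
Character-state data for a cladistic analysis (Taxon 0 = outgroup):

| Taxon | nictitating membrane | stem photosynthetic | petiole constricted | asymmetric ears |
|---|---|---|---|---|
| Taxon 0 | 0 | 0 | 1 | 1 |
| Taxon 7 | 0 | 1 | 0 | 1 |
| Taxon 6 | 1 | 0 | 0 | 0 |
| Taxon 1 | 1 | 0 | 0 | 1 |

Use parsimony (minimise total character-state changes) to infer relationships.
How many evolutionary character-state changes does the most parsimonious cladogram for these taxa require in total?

4

Character polarity is set by the outgroup: the derived state is whichever differs from the outgroup's state, so for petiole constricted, asymmetric ears the derived state is '0', and for the remaining characters it is '1'.
nictitating membrane: derived state '1' in Taxon 1 and Taxon 6 only — synapomorphy for {Taxon 1, Taxon 6}.
stem photosynthetic: derived state '1' in Taxon 7 only — an autapomorphy, so it tells us nothing about relationships among taxa.
All ingroup taxa share the derived state '0' for petiole constricted; it defines the ingroup but does not resolve relationships within it.
asymmetric ears (derived state '0') is unique to Taxon 6 (autapomorphy; uninformative for grouping).
Most parsimonious ingroup topology: (Taxon 7,(Taxon 6,Taxon 1)).
Changes per character on this tree: nictitating membrane: 1; stem photosynthetic: 1; petiole constricted: 1; asymmetric ears: 1.
Total = 4.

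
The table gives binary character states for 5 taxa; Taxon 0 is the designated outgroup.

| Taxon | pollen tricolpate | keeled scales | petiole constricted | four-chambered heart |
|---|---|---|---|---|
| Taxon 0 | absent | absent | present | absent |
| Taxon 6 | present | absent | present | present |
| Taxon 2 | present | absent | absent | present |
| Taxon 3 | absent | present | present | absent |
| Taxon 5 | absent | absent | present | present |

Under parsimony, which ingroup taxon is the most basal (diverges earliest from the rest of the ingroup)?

Character polarity is set by the outgroup: the derived state is whichever differs from the outgroup's state, so for petiole constricted the derived state is 'absent', and for the remaining characters it is 'present'.
pollen tricolpate (derived state 'present') is shared by Taxon 2 and Taxon 6 — a synapomorphy uniting that clade.
keeled scales: derived state 'present' in Taxon 3 only — an autapomorphy, so it tells us nothing about relationships among taxa.
petiole constricted (derived state 'absent') is unique to Taxon 2 (autapomorphy; uninformative for grouping).
Only Taxon 2, Taxon 5, and Taxon 6 show the derived state 'present' for four-chambered heart, supporting them as a clade.
Most parsimonious ingroup topology: (((Taxon 6,Taxon 2),Taxon 5),Taxon 3).
Taxon 3 is sister to the clade containing all other ingroup taxa, so it is the earliest-diverging (most basal) ingroup lineage.

Taxon 3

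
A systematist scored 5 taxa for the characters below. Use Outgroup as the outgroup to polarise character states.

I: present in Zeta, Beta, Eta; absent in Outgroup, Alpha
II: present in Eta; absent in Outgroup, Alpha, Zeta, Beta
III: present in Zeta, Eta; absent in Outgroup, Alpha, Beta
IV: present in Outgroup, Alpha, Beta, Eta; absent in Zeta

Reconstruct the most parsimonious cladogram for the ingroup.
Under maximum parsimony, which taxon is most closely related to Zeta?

Character polarity is set by the outgroup: the derived state is whichever differs from the outgroup's state, so for IV the derived state is 'absent', and for the remaining characters it is 'present'.
Only Beta, Eta, and Zeta show the derived state 'present' for I, supporting them as a clade.
II: derived state 'present' in Eta only — an autapomorphy, so it tells us nothing about relationships among taxa.
III (derived state 'present') is shared by Eta and Zeta — a synapomorphy uniting that clade.
IV (derived state 'absent') is unique to Zeta (autapomorphy; uninformative for grouping).
Most parsimonious ingroup topology: (Alpha,((Zeta,Eta),Beta)).
Zeta and Eta form a cherry on this tree, so they are sister taxa.

Eta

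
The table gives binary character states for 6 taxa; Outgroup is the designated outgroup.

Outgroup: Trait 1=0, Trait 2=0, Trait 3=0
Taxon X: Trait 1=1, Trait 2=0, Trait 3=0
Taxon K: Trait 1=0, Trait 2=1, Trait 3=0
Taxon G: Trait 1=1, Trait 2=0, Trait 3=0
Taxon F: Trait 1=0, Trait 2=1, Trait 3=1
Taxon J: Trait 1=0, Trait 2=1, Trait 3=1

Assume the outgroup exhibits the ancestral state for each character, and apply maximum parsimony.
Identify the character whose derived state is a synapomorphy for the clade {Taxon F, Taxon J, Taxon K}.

Trait 2

The outgroup has state '0' for every character, so '1' is the derived state throughout.
Trait 1: derived state '1' in Taxon G and Taxon X only — synapomorphy for {Taxon G, Taxon X}.
Trait 2 (derived state '1') is shared by Taxon F, Taxon J, and Taxon K — a synapomorphy uniting that clade.
Trait 3: derived state '1' in Taxon F and Taxon J only — synapomorphy for {Taxon F, Taxon J}.
Most parsimonious ingroup topology: ((Taxon X,Taxon G),(Taxon K,(Taxon F,Taxon J))).
The clade {Taxon F, Taxon J, Taxon K} is supported by Trait 2: its derived state '1' occurs in exactly those taxa and in no other taxon (including the outgroup).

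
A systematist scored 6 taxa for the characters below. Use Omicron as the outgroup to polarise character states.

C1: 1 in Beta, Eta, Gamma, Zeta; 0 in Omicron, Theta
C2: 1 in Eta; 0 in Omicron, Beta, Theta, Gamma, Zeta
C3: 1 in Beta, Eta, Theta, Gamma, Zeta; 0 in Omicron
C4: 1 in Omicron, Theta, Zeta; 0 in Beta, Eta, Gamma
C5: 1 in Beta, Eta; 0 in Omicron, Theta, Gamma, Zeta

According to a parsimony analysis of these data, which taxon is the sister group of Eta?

Beta

Character polarity is set by the outgroup: the derived state is whichever differs from the outgroup's state, so for C4 the derived state is '0', and for the remaining characters it is '1'.
C1 (derived state '1') is shared by Beta, Eta, Gamma, and Zeta — a synapomorphy uniting that clade.
C2 (derived state '1') is unique to Eta (autapomorphy; uninformative for grouping).
C3 (derived state '1') is shared by all ingroup taxa — unites the whole ingroup.
C4 (derived state '0') is shared by Beta, Eta, and Gamma — a synapomorphy uniting that clade.
C5: derived state '1' in Beta and Eta only — synapomorphy for {Beta, Eta}.
Most parsimonious ingroup topology: ((((Beta,Eta),Gamma),Zeta),Theta).
Eta and Beta form a cherry on this tree, so they are sister taxa.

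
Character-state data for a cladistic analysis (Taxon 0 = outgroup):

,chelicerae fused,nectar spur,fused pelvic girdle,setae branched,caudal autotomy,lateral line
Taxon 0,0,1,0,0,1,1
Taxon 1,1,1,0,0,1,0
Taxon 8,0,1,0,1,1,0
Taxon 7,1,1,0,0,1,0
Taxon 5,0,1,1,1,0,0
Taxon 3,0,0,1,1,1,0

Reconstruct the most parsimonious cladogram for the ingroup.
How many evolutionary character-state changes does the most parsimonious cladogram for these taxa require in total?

6

Character polarity is set by the outgroup: the derived state is whichever differs from the outgroup's state, so for nectar spur, caudal autotomy, lateral line the derived state is '0', and for the remaining characters it is '1'.
Only Taxon 1 and Taxon 7 show the derived state '1' for chelicerae fused, supporting them as a clade.
nectar spur: derived state '0' in Taxon 3 only — an autapomorphy, so it tells us nothing about relationships among taxa.
fused pelvic girdle (derived state '1') is shared by Taxon 3 and Taxon 5 — a synapomorphy uniting that clade.
setae branched (derived state '1') is shared by Taxon 3, Taxon 5, and Taxon 8 — a synapomorphy uniting that clade.
caudal autotomy: derived state '0' in Taxon 5 only — an autapomorphy, so it tells us nothing about relationships among taxa.
All ingroup taxa share the derived state '0' for lateral line; it defines the ingroup but does not resolve relationships within it.
Most parsimonious ingroup topology: ((Taxon 1,Taxon 7),(Taxon 8,(Taxon 5,Taxon 3))).
Changes per character on this tree: chelicerae fused: 1; nectar spur: 1; fused pelvic girdle: 1; setae branched: 1; caudal autotomy: 1; lateral line: 1.
Total = 6.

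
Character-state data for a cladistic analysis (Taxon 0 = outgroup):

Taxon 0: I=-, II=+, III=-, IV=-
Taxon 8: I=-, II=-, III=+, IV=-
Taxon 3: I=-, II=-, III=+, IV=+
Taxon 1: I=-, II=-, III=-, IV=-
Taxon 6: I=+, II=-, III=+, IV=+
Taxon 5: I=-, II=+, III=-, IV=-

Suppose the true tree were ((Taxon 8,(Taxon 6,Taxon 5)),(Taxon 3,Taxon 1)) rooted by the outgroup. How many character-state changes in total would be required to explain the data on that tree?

Map each character onto ((Taxon 8,(Taxon 6,Taxon 5)),(Taxon 3,Taxon 1)) (rooted by Taxon 0) and count the minimum state changes it requires (Fitch parsimony):
I: 1; II: 2; III: 3; IV: 2.
Total tree length = 8.

8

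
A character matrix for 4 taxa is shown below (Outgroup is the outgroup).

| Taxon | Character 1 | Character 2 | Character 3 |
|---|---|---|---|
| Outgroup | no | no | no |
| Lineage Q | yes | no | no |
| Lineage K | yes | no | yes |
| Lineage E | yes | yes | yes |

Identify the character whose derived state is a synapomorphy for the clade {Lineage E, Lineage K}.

Character 3

The outgroup has state 'no' for every character, so 'yes' is the derived state throughout.
All ingroup taxa share the derived state 'yes' for Character 1; it defines the ingroup but does not resolve relationships within it.
Character 2 (derived state 'yes') is unique to Lineage E (autapomorphy; uninformative for grouping).
Character 3 (derived state 'yes') is shared by Lineage E and Lineage K — a synapomorphy uniting that clade.
Most parsimonious ingroup topology: (Lineage Q,(Lineage K,Lineage E)).
The clade {Lineage E, Lineage K} is supported by Character 3: its derived state 'yes' occurs in exactly those taxa and in no other taxon (including the outgroup).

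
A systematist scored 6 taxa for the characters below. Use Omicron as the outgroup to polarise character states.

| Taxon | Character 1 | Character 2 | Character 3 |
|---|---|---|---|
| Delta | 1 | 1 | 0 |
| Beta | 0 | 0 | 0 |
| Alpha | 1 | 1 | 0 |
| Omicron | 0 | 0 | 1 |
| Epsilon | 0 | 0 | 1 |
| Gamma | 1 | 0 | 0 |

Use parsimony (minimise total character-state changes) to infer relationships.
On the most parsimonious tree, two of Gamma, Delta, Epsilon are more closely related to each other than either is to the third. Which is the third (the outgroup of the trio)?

Character polarity is set by the outgroup: the derived state is whichever differs from the outgroup's state, so for Character 3 the derived state is '0', and for the remaining characters it is '1'.
Character 1: derived state '1' in Alpha, Delta, and Gamma only — synapomorphy for {Alpha, Delta, Gamma}.
Only Alpha and Delta show the derived state '1' for Character 2, supporting them as a clade.
Character 3 (derived state '0') is shared by Alpha, Beta, Delta, and Gamma — a synapomorphy uniting that clade.
Most parsimonious ingroup topology: ((((Delta,Alpha),Gamma),Beta),Epsilon).
Delta and Gamma share a more recent common ancestor with each other than either does with Epsilon, so Epsilon is the least closely related of the three.

Epsilon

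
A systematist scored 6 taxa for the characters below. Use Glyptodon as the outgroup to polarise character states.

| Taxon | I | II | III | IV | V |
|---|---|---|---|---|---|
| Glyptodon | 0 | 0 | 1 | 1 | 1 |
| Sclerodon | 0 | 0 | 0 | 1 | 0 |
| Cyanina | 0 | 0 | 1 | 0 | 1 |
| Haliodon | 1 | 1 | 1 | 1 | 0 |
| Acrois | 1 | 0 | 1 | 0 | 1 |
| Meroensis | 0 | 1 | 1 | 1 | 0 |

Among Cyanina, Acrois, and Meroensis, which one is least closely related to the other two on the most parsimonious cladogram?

Character polarity is set by the outgroup: the derived state is whichever differs from the outgroup's state, so for III, IV, V the derived state is '0', and for the remaining characters it is '1'.
I groups Acrois and Haliodon, which is incompatible with the clades supported by the remaining characters; treating it as convergent (homoplasy) costs fewer steps than any alternative tree.
Only Haliodon and Meroensis show the derived state '1' for II, supporting them as a clade.
III: derived state '0' in Sclerodon only — an autapomorphy, so it tells us nothing about relationships among taxa.
IV (derived state '0') is shared by Acrois and Cyanina — a synapomorphy uniting that clade.
V (derived state '0') is shared by Haliodon, Meroensis, and Sclerodon — a synapomorphy uniting that clade.
Most parsimonious ingroup topology: ((Sclerodon,(Haliodon,Meroensis)),(Cyanina,Acrois)).
Cyanina and Acrois share a more recent common ancestor with each other than either does with Meroensis, so Meroensis is the least closely related of the three.

Meroensis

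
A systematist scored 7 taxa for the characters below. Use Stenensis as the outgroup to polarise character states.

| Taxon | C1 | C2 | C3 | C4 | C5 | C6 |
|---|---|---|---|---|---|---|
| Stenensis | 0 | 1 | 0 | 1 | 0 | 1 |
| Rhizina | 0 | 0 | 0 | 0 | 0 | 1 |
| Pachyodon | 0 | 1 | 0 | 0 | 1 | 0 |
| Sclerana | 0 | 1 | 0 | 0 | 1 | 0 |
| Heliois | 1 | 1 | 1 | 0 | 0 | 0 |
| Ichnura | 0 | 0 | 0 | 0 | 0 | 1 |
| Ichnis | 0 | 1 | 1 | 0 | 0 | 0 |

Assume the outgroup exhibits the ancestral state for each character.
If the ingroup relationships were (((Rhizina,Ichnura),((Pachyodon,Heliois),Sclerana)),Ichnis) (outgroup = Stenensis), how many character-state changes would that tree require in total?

Map each character onto (((Rhizina,Ichnura),((Pachyodon,Heliois),Sclerana)),Ichnis) (rooted by Stenensis) and count the minimum state changes it requires (Fitch parsimony):
C1: 1; C2: 1; C3: 2; C4: 1; C5: 2; C6: 2.
Total tree length = 9.

9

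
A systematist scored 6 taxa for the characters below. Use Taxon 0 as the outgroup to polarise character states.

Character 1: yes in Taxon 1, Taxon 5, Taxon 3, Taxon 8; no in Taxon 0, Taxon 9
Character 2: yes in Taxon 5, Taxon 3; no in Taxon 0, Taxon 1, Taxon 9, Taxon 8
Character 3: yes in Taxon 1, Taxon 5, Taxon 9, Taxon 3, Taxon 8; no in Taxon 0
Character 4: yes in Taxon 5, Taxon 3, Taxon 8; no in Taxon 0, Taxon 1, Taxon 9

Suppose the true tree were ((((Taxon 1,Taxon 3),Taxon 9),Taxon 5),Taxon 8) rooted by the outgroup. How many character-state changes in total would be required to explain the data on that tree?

8

Map each character onto ((((Taxon 1,Taxon 3),Taxon 9),Taxon 5),Taxon 8) (rooted by Taxon 0) and count the minimum state changes it requires (Fitch parsimony):
Character 1: 2; Character 2: 2; Character 3: 1; Character 4: 3.
Total tree length = 8.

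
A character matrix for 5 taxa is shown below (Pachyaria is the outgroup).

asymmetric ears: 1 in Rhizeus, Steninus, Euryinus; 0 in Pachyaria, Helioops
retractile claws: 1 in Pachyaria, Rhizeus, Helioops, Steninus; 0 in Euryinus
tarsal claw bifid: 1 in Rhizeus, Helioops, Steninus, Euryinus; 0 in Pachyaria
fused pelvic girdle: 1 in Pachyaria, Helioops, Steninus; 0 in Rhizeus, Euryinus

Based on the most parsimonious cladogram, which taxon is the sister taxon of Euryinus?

Character polarity is set by the outgroup: the derived state is whichever differs from the outgroup's state, so for retractile claws, fused pelvic girdle the derived state is '0', and for the remaining characters it is '1'.
asymmetric ears (derived state '1') is shared by Euryinus, Rhizeus, and Steninus — a synapomorphy uniting that clade.
retractile claws: derived state '0' in Euryinus only — an autapomorphy, so it tells us nothing about relationships among taxa.
tarsal claw bifid (derived state '1') is shared by all ingroup taxa — unites the whole ingroup.
fused pelvic girdle (derived state '0') is shared by Euryinus and Rhizeus — a synapomorphy uniting that clade.
Most parsimonious ingroup topology: (((Rhizeus,Euryinus),Steninus),Helioops).
Euryinus and Rhizeus form a cherry on this tree, so they are sister taxa.

Rhizeus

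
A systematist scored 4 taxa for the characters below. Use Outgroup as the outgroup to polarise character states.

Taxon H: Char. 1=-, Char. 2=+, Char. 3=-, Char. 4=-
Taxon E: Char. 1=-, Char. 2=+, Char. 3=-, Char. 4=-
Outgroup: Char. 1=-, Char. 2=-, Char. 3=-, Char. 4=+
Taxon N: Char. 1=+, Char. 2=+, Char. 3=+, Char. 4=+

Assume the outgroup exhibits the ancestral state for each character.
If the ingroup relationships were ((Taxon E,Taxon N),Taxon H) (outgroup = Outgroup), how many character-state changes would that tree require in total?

5

Map each character onto ((Taxon E,Taxon N),Taxon H) (rooted by Outgroup) and count the minimum state changes it requires (Fitch parsimony):
Char. 1: 1; Char. 2: 1; Char. 3: 1; Char. 4: 2.
Total tree length = 5.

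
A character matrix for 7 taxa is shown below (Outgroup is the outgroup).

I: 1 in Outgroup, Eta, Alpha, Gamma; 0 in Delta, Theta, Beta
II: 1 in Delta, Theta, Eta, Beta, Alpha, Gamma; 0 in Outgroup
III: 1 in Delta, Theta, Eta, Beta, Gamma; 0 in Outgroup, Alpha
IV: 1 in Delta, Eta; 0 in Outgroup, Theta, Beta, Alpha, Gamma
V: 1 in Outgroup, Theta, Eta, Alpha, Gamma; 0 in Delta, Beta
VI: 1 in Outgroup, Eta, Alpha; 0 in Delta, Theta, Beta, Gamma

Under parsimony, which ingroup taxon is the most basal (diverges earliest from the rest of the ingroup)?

Alpha

Character polarity is set by the outgroup: the derived state is whichever differs from the outgroup's state, so for I, V, VI the derived state is '0', and for the remaining characters it is '1'.
Only Beta, Delta, and Theta show the derived state '0' for I, supporting them as a clade.
All ingroup taxa share the derived state '1' for II; it defines the ingroup but does not resolve relationships within it.
III: derived state '1' in Beta, Delta, Eta, Gamma, and Theta only — synapomorphy for {Beta, Delta, Eta, Gamma, Theta}.
IV groups Delta and Eta, which is incompatible with the clades supported by the remaining characters; treating it as convergent (homoplasy) costs fewer steps than any alternative tree.
Only Beta and Delta show the derived state '0' for V, supporting them as a clade.
VI: derived state '0' in Beta, Delta, Gamma, and Theta only — synapomorphy for {Beta, Delta, Gamma, Theta}.
Most parsimonious ingroup topology: (((((Delta,Beta),Theta),Gamma),Eta),Alpha).
Alpha is sister to the clade containing all other ingroup taxa, so it is the earliest-diverging (most basal) ingroup lineage.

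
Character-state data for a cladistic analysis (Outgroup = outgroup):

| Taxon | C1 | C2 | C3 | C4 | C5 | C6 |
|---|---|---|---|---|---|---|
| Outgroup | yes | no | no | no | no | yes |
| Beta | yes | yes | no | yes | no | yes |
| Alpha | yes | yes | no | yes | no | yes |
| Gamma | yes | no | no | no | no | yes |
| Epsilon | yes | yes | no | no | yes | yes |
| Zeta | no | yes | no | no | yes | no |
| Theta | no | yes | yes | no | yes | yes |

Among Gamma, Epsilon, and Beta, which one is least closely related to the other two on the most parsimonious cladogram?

Character polarity is set by the outgroup: the derived state is whichever differs from the outgroup's state, so for C1, C6 the derived state is 'no', and for the remaining characters it is 'yes'.
Only Theta and Zeta show the derived state 'no' for C1, supporting them as a clade.
C2: derived state 'yes' in Alpha, Beta, Epsilon, Theta, and Zeta only — synapomorphy for {Alpha, Beta, Epsilon, Theta, Zeta}.
C3: derived state 'yes' in Theta only — an autapomorphy, so it tells us nothing about relationships among taxa.
Only Alpha and Beta show the derived state 'yes' for C4, supporting them as a clade.
C5 (derived state 'yes') is shared by Epsilon, Theta, and Zeta — a synapomorphy uniting that clade.
C6 (derived state 'no') is unique to Zeta (autapomorphy; uninformative for grouping).
Most parsimonious ingroup topology: (((Beta,Alpha),(Epsilon,(Zeta,Theta))),Gamma).
Epsilon and Beta share a more recent common ancestor with each other than either does with Gamma, so Gamma is the least closely related of the three.

Gamma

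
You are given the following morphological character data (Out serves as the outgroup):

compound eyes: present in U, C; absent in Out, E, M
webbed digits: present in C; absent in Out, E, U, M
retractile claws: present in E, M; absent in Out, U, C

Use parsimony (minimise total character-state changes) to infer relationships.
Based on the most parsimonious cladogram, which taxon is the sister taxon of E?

M

The outgroup has state 'absent' for every character, so 'present' is the derived state throughout.
Only C and U show the derived state 'present' for compound eyes, supporting them as a clade.
webbed digits (derived state 'present') is unique to C (autapomorphy; uninformative for grouping).
retractile claws: derived state 'present' in E and M only — synapomorphy for {E, M}.
Most parsimonious ingroup topology: ((U,C),(M,E)).
E and M form a cherry on this tree, so they are sister taxa.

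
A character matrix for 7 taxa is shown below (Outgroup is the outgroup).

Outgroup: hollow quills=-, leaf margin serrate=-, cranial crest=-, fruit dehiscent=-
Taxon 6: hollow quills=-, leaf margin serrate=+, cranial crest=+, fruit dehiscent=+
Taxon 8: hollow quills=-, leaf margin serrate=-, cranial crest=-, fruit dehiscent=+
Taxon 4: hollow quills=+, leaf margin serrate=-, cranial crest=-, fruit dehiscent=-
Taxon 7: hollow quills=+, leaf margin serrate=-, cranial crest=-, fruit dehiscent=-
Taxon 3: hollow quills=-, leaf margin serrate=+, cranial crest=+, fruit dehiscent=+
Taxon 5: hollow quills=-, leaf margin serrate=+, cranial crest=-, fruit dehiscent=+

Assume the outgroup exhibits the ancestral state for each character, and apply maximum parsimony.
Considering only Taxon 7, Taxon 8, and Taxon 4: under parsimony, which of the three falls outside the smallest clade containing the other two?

Taxon 8

The outgroup has state '-' for every character, so '+' is the derived state throughout.
hollow quills (derived state '+') is shared by Taxon 4 and Taxon 7 — a synapomorphy uniting that clade.
Only Taxon 3, Taxon 5, and Taxon 6 show the derived state '+' for leaf margin serrate, supporting them as a clade.
cranial crest (derived state '+') is shared by Taxon 3 and Taxon 6 — a synapomorphy uniting that clade.
Only Taxon 3, Taxon 5, Taxon 6, and Taxon 8 show the derived state '+' for fruit dehiscent, supporting them as a clade.
Most parsimonious ingroup topology: ((((Taxon 6,Taxon 3),Taxon 5),Taxon 8),(Taxon 4,Taxon 7)).
Taxon 7 and Taxon 4 share a more recent common ancestor with each other than either does with Taxon 8, so Taxon 8 is the least closely related of the three.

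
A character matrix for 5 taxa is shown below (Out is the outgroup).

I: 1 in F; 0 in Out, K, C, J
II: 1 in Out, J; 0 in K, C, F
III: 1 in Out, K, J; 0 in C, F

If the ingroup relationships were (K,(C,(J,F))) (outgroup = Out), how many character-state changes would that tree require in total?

Map each character onto (K,(C,(J,F))) (rooted by Out) and count the minimum state changes it requires (Fitch parsimony):
I: 1; II: 2; III: 2.
Total tree length = 5.

5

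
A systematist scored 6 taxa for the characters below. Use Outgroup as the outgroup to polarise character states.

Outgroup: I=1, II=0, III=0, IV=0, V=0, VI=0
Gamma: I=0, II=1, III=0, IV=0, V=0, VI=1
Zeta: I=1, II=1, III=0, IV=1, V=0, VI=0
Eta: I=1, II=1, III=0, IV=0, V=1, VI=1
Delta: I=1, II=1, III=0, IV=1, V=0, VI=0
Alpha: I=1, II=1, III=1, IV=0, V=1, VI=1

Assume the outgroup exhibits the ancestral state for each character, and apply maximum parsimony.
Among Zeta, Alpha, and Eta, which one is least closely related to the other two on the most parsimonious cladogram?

Character polarity is set by the outgroup: the derived state is whichever differs from the outgroup's state, so for I the derived state is '0', and for the remaining characters it is '1'.
I: derived state '0' in Gamma only — an autapomorphy, so it tells us nothing about relationships among taxa.
All ingroup taxa share the derived state '1' for II; it defines the ingroup but does not resolve relationships within it.
III (derived state '1') is unique to Alpha (autapomorphy; uninformative for grouping).
IV: derived state '1' in Delta and Zeta only — synapomorphy for {Delta, Zeta}.
V: derived state '1' in Alpha and Eta only — synapomorphy for {Alpha, Eta}.
Only Alpha, Eta, and Gamma show the derived state '1' for VI, supporting them as a clade.
Most parsimonious ingroup topology: ((Gamma,(Eta,Alpha)),(Zeta,Delta)).
Eta and Alpha share a more recent common ancestor with each other than either does with Zeta, so Zeta is the least closely related of the three.

Zeta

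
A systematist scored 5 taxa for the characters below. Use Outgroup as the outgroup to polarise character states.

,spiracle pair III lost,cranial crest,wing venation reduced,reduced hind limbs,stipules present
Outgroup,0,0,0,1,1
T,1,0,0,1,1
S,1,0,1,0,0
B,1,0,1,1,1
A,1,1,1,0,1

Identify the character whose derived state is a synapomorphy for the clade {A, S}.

reduced hind limbs

Character polarity is set by the outgroup: the derived state is whichever differs from the outgroup's state, so for reduced hind limbs, stipules present the derived state is '0', and for the remaining characters it is '1'.
spiracle pair III lost (derived state '1') is shared by all ingroup taxa — unites the whole ingroup.
cranial crest (derived state '1') is unique to A (autapomorphy; uninformative for grouping).
wing venation reduced (derived state '1') is shared by A, B, and S — a synapomorphy uniting that clade.
reduced hind limbs: derived state '0' in A and S only — synapomorphy for {A, S}.
stipules present: derived state '0' in S only — an autapomorphy, so it tells us nothing about relationships among taxa.
Most parsimonious ingroup topology: (T,((S,A),B)).
The clade {A, S} is supported by reduced hind limbs: its derived state '0' occurs in exactly those taxa and in no other taxon (including the outgroup).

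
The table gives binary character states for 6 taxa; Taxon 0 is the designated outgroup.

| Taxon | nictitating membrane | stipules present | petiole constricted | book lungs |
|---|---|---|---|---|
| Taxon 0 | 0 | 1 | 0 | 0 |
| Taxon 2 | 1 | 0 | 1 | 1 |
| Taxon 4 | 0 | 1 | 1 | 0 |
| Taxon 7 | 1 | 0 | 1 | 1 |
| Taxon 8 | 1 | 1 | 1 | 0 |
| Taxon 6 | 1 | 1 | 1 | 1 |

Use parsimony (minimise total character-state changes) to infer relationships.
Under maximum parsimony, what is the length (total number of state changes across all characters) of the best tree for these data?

4

Character polarity is set by the outgroup: the derived state is whichever differs from the outgroup's state, so for stipules present the derived state is '0', and for the remaining characters it is '1'.
Only Taxon 2, Taxon 6, Taxon 7, and Taxon 8 show the derived state '1' for nictitating membrane, supporting them as a clade.
Only Taxon 2 and Taxon 7 show the derived state '0' for stipules present, supporting them as a clade.
All ingroup taxa share the derived state '1' for petiole constricted; it defines the ingroup but does not resolve relationships within it.
Only Taxon 2, Taxon 6, and Taxon 7 show the derived state '1' for book lungs, supporting them as a clade.
Most parsimonious ingroup topology: ((((Taxon 2,Taxon 7),Taxon 6),Taxon 8),Taxon 4).
Changes per character on this tree: nictitating membrane: 1; stipules present: 1; petiole constricted: 1; book lungs: 1.
Total = 4.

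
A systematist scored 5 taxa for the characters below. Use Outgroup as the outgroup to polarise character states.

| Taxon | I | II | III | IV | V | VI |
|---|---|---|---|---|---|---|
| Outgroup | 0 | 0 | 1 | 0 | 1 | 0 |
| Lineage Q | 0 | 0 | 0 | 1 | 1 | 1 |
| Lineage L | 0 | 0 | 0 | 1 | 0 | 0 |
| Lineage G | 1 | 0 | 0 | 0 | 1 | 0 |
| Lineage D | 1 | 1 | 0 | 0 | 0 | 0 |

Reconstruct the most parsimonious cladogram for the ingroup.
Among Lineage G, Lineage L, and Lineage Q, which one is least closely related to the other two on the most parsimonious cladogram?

Lineage G

Character polarity is set by the outgroup: the derived state is whichever differs from the outgroup's state, so for III, V the derived state is '0', and for the remaining characters it is '1'.
I (derived state '1') is shared by Lineage D and Lineage G — a synapomorphy uniting that clade.
II: derived state '1' in Lineage D only — an autapomorphy, so it tells us nothing about relationships among taxa.
All ingroup taxa share the derived state '0' for III; it defines the ingroup but does not resolve relationships within it.
Only Lineage L and Lineage Q show the derived state '1' for IV, supporting them as a clade.
V groups Lineage D and Lineage L, which is incompatible with the clades supported by the remaining characters; treating it as convergent (homoplasy) costs fewer steps than any alternative tree.
VI (derived state '1') is unique to Lineage Q (autapomorphy; uninformative for grouping).
Most parsimonious ingroup topology: ((Lineage Q,Lineage L),(Lineage G,Lineage D)).
Lineage Q and Lineage L share a more recent common ancestor with each other than either does with Lineage G, so Lineage G is the least closely related of the three.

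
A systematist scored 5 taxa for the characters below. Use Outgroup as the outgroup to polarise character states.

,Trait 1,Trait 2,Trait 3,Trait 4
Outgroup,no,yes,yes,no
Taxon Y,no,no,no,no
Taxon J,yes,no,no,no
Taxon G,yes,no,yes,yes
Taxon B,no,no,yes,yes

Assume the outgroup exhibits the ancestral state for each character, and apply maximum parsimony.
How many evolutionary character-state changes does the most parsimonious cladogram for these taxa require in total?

Character polarity is set by the outgroup: the derived state is whichever differs from the outgroup's state, so for Trait 2, Trait 3 the derived state is 'no', and for the remaining characters it is 'yes'.
Trait 1 (state 'yes') occurs in Taxon G and Taxon J but conflicts with the nesting implied by the other characters — most parsimoniously interpreted as homoplasy.
Trait 2 (derived state 'no') is shared by all ingroup taxa — unites the whole ingroup.
Only Taxon J and Taxon Y show the derived state 'no' for Trait 3, supporting them as a clade.
Trait 4 (derived state 'yes') is shared by Taxon B and Taxon G — a synapomorphy uniting that clade.
Most parsimonious ingroup topology: ((Taxon Y,Taxon J),(Taxon G,Taxon B)).
Changes per character on this tree: Trait 1: 2; Trait 2: 1; Trait 3: 1; Trait 4: 1.
Total = 5.

5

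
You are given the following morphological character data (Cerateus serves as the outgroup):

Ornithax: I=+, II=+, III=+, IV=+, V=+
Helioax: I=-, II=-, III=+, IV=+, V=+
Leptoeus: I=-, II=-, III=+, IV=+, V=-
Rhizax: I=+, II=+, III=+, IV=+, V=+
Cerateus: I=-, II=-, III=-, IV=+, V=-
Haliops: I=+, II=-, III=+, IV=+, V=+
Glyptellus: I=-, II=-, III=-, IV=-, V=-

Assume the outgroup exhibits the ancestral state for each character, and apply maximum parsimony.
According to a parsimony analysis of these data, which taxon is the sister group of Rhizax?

Character polarity is set by the outgroup: the derived state is whichever differs from the outgroup's state, so for IV the derived state is '-', and for the remaining characters it is '+'.
I: derived state '+' in Haliops, Ornithax, and Rhizax only — synapomorphy for {Haliops, Ornithax, Rhizax}.
II (derived state '+') is shared by Ornithax and Rhizax — a synapomorphy uniting that clade.
III: derived state '+' in Haliops, Helioax, Leptoeus, Ornithax, and Rhizax only — synapomorphy for {Haliops, Helioax, Leptoeus, Ornithax, Rhizax}.
IV: derived state '-' in Glyptellus only — an autapomorphy, so it tells us nothing about relationships among taxa.
Only Haliops, Helioax, Ornithax, and Rhizax show the derived state '+' for V, supporting them as a clade.
Most parsimonious ingroup topology: (((((Ornithax,Rhizax),Haliops),Helioax),Leptoeus),Glyptellus).
Rhizax and Ornithax form a cherry on this tree, so they are sister taxa.

Ornithax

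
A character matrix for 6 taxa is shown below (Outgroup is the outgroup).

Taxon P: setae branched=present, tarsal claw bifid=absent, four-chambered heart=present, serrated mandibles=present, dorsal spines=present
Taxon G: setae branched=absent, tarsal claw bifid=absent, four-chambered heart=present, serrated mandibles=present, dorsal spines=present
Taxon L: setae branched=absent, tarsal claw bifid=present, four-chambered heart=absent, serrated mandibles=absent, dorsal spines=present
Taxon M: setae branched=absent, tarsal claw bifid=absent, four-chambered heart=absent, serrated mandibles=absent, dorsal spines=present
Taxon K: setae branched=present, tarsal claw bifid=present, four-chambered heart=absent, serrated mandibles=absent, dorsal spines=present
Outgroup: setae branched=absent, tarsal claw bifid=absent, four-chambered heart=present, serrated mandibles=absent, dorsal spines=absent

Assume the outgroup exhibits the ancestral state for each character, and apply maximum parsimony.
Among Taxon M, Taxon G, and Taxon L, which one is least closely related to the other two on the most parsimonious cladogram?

Taxon G

Character polarity is set by the outgroup: the derived state is whichever differs from the outgroup's state, so for four-chambered heart the derived state is 'absent', and for the remaining characters it is 'present'.
setae branched (state 'present') occurs in Taxon K and Taxon P but conflicts with the nesting implied by the other characters — most parsimoniously interpreted as homoplasy.
Only Taxon K and Taxon L show the derived state 'present' for tarsal claw bifid, supporting them as a clade.
Only Taxon K, Taxon L, and Taxon M show the derived state 'absent' for four-chambered heart, supporting them as a clade.
Only Taxon G and Taxon P show the derived state 'present' for serrated mandibles, supporting them as a clade.
dorsal spines (derived state 'present') is shared by all ingroup taxa — unites the whole ingroup.
Most parsimonious ingroup topology: ((Taxon G,Taxon P),(Taxon M,(Taxon K,Taxon L))).
Taxon L and Taxon M share a more recent common ancestor with each other than either does with Taxon G, so Taxon G is the least closely related of the three.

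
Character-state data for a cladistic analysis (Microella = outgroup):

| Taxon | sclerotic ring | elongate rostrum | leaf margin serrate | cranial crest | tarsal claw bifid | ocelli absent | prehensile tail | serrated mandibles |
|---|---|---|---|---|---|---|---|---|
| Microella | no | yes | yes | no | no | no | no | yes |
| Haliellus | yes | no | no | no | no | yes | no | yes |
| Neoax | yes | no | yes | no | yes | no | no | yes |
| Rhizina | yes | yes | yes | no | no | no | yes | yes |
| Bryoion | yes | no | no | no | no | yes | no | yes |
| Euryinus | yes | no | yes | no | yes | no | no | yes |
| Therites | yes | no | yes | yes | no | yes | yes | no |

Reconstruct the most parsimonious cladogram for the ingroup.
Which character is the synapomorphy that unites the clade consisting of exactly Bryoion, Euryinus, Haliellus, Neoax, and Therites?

elongate rostrum

Character polarity is set by the outgroup: the derived state is whichever differs from the outgroup's state, so for elongate rostrum, leaf margin serrate, serrated mandibles the derived state is 'no', and for the remaining characters it is 'yes'.
sclerotic ring (derived state 'yes') is shared by all ingroup taxa — unites the whole ingroup.
elongate rostrum (derived state 'no') is shared by Bryoion, Euryinus, Haliellus, Neoax, and Therites — a synapomorphy uniting that clade.
leaf margin serrate (derived state 'no') is shared by Bryoion and Haliellus — a synapomorphy uniting that clade.
cranial crest (derived state 'yes') is unique to Therites (autapomorphy; uninformative for grouping).
tarsal claw bifid: derived state 'yes' in Euryinus and Neoax only — synapomorphy for {Euryinus, Neoax}.
Only Bryoion, Haliellus, and Therites show the derived state 'yes' for ocelli absent, supporting them as a clade.
prehensile tail (state 'yes') occurs in Rhizina and Therites but conflicts with the nesting implied by the other characters — most parsimoniously interpreted as homoplasy.
serrated mandibles (derived state 'no') is unique to Therites (autapomorphy; uninformative for grouping).
Most parsimonious ingroup topology: ((((Haliellus,Bryoion),Therites),(Neoax,Euryinus)),Rhizina).
The clade {Bryoion, Euryinus, Haliellus, Neoax, Therites} is supported by elongate rostrum: its derived state 'no' occurs in exactly those taxa and in no other taxon (including the outgroup).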